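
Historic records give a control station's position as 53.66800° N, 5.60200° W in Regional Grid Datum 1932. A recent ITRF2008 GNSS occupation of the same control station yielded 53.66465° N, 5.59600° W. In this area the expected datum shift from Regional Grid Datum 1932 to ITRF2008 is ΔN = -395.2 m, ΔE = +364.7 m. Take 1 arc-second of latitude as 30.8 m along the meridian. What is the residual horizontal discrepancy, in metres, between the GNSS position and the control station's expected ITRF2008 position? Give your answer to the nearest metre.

38 m

Observed coordinate differences: Δφ = -0.00335°, Δλ = +0.00600°.
Converting to metres (1° lat = 110880 m, cos φ = 0.592463): observed ΔN = -371.4 m, observed ΔE = 394.2 m.
Subtracting the expected shift leaves a residual of -371.4 − (-395.2) = 23.8 m north and 394.2 − (364.7) = 29.5 m east.
Residual distance = √(23.8² + 29.5²) = 37.8 m.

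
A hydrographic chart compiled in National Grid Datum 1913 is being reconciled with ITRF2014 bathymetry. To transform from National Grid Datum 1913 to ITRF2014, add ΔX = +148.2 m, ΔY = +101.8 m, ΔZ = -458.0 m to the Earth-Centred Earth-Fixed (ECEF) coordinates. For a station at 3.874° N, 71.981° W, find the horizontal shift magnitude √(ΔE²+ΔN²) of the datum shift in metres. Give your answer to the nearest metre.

485 m

The local east axis at (φ, λ) is (−sin λ, cos λ, 0), so ΔE = −sin(-71.981°)·148.2 + cos(-71.981°)·101.8 = 172.42 m.
The local north axis is (−sin φ cos λ, −sin φ sin λ, cos φ), giving ΔN = -3.097 + 6.541 − 456.953 = -453.51 m.
Horizontal magnitude = √(ΔE² + ΔN²) = √(172.42² + (-453.51)²) = 485.18 m.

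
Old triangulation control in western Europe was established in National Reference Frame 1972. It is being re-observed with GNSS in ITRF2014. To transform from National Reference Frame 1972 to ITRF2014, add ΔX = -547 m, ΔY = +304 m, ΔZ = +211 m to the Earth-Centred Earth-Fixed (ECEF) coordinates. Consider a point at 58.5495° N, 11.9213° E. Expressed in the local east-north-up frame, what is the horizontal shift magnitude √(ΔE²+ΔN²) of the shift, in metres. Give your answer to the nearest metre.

At φ = 58.5495°, λ = 11.9213°: sin φ = 0.853091, cos φ = 0.521762, sin λ = 0.206568, cos λ = 0.978432.
ΔE = −sin λ·ΔX + cos λ·ΔY = −(0.206568)·(-547) + (0.978432)·(304) = 410.44 m.
ΔN = −sin φ cos λ·ΔX − sin φ sin λ·ΔY + cos φ·ΔZ = −(0.853091)(0.978432)(-547) − (0.853091)(0.206568)(304) + (0.521762)(211) = 513.10 m.
Horizontal magnitude = √(ΔE² + ΔN²) = √(410.44² + 513.10²) = 657.06 m.

657 m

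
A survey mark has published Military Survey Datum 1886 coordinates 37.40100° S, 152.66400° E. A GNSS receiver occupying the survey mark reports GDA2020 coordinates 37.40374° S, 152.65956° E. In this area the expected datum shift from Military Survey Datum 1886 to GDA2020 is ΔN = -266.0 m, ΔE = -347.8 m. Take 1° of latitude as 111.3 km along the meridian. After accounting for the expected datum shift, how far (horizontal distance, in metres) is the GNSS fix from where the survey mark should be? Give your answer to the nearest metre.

59 m

Observed coordinate differences: Δφ = -0.00274°, Δλ = -0.00444°.
Converting to metres (1° lat = 111300 m, cos φ = 0.794404): observed ΔN = -305.0 m, observed ΔE = -392.6 m.
Subtracting the expected shift leaves a residual of -305.0 − (-266.0) = -39.0 m north and -392.6 − (-347.8) = -44.8 m east.
Residual distance = √((-39.0)² + (-44.8)²) = 59.4 m.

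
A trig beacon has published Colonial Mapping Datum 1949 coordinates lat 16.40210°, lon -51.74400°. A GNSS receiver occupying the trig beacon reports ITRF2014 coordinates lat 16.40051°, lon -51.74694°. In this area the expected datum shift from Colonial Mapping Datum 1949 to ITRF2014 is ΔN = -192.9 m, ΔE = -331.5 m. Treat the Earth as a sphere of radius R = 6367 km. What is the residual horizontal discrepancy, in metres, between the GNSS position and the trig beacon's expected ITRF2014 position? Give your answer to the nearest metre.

Observed coordinate differences: Δφ = -0.00159°, Δλ = -0.00294°.
Converting to metres (1° lat = 111125 m, cos φ = 0.959304): observed ΔN = -176.7 m, observed ΔE = -313.4 m.
Subtracting the expected shift leaves a residual of -176.7 − (-192.9) = 16.2 m north and -313.4 − (-331.5) = 18.1 m east.
Residual distance = √(16.2² + 18.1²) = 24.3 m.

24 m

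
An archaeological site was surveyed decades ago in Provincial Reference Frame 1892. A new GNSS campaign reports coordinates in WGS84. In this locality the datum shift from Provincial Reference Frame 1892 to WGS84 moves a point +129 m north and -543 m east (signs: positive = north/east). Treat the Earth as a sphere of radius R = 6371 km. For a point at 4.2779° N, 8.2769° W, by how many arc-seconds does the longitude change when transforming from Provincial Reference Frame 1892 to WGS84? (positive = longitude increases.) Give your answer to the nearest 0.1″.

At latitude 4.2779°, cos φ = 0.997214.
One radian of longitude at latitude φ spans R cos φ, so Δλ = ΔE / (R cos φ) = -543.0 / (6371000 × 0.997214) = -8.5468e-05 rad = -17.629″.

Δλ = -17.6″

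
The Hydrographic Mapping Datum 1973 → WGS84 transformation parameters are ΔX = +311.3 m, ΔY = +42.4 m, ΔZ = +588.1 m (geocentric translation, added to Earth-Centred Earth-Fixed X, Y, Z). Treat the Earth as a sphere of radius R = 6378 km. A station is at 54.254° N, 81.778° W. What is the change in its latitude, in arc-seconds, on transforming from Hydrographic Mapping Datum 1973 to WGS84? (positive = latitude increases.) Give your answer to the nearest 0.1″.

Δφ = 11.0″

sin φ = 0.811615, cos φ = 0.584193, sin λ = -0.989721, cos λ = 0.143009.
North component: ΔN = −sin φ cos λ·ΔX − sin φ sin λ·ΔY + cos φ·ΔZ = −(0.811615)(0.143009)(311.3) − (0.811615)(-0.989721)(42.4) + (0.584193)(588.1) = 341.49 m.
1° of latitude spans πR/180 = 111317 m, so Δφ = 341.49 / 111317 × 3600 = 11.044″.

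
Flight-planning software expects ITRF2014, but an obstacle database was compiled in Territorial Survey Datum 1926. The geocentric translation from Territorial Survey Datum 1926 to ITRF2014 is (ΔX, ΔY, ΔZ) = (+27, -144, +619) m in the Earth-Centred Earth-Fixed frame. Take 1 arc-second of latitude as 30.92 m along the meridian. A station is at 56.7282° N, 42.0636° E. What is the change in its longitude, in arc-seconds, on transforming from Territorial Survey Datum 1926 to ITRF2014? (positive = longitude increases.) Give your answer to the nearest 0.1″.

sin φ = 0.836077, cos φ = 0.548611, sin λ = 0.669955, cos λ = 0.742402.
East component: ΔE = −sin λ·ΔX + cos λ·ΔY = −(0.669955)(27) + (0.742402)(-144) = -124.99 m.
1° of latitude spans 3600 × 30.92 = 111312 m; at latitude φ, 1° of longitude spans that × cos φ = 61067.0 m, so Δλ = -124.99 / 61067.0 × 3600 = -7.369″.

Δλ = -7.4″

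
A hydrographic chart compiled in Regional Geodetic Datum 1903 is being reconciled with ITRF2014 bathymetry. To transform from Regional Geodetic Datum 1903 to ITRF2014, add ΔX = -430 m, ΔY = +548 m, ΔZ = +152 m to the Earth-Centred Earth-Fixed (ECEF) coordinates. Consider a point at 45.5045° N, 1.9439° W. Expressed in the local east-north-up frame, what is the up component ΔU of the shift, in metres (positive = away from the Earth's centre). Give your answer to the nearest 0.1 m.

At φ = 45.5045°, λ = -1.9439°: sin φ = 0.713305, cos φ = 0.700853, sin λ = -0.033921, cos λ = 0.999425.
ΔU = cos φ cos λ·ΔX + cos φ sin λ·ΔY + sin φ·ΔZ = (0.700853)(0.999425)(-430) + (0.700853)(-0.033921)(548) + (0.713305)(152) = -205.80 m.

ΔU = -205.8 m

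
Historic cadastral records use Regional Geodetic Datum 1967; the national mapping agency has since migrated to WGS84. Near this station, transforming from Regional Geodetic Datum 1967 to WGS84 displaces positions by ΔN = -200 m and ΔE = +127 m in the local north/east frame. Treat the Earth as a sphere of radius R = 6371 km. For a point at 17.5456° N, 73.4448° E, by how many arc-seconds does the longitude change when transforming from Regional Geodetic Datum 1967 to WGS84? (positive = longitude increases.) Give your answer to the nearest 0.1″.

Δλ = 4.3″

At latitude 17.5456°, cos φ = 0.953477.
One radian of longitude at latitude φ spans R cos φ, so Δλ = ΔE / (R cos φ) = 127.0 / (6371000 × 0.953477) = 2.0907e-05 rad = 4.312″.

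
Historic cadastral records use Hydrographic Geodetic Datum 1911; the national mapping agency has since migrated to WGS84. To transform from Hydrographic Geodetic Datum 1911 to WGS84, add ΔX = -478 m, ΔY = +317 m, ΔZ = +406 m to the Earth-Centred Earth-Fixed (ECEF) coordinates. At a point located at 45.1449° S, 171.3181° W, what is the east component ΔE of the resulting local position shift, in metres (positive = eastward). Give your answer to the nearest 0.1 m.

At φ = -45.1449°, λ = -171.3181°: sin φ = -0.708893, cos φ = 0.705316, sin λ = -0.150949, cos λ = -0.988542.
ΔE = −sin λ·ΔX + cos λ·ΔY = −(-0.150949)·(-478) + (-0.988542)·(317) = -385.52 m.

ΔE = -385.5 m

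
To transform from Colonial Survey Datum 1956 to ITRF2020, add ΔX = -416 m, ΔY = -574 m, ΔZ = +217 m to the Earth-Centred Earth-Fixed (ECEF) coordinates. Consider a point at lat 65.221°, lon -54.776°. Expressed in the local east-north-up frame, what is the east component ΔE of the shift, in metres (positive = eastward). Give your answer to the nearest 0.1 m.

The local east axis at (φ, λ) is (−sin λ, cos λ, 0), so ΔE = −sin(-54.776°)·(-416) + cos(-54.776°)·(-574) = -670.90 m.

ΔE = -670.9 m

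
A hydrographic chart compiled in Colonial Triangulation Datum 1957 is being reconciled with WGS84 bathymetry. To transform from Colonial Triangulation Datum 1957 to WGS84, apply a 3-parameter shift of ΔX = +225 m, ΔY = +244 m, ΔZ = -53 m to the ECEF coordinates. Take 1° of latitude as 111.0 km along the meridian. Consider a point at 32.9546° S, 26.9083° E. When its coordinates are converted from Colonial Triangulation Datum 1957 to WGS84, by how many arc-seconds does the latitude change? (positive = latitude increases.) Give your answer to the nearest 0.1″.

sin φ = -0.543974, cos φ = 0.839102, sin λ = 0.452564, cos λ = 0.891732.
North component: ΔN = −sin φ cos λ·ΔX − sin φ sin λ·ΔY + cos φ·ΔZ = −(-0.543974)(0.891732)(225) − (-0.543974)(0.452564)(244) + (0.839102)(-53) = 124.74 m.
1° of latitude spans 111000 m, so Δφ = 124.74 / 111000 × 3600 = 4.046″.

Δφ = 4.0″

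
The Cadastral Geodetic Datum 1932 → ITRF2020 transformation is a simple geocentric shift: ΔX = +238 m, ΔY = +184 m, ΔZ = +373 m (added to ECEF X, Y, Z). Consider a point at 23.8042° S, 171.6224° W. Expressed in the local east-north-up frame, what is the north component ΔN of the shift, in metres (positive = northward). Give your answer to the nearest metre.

At φ = -23.8042°, λ = -171.6224°: sin φ = -0.403612, cos φ = 0.914930, sin λ = -0.145696, cos λ = -0.989329.
ΔN = −sin φ cos λ·ΔX − sin φ sin λ·ΔY + cos φ·ΔZ = −(-0.403612)(-0.989329)(238) − (-0.403612)(-0.145696)(184) + (0.914930)(373) = 235.41 m.

ΔN = 235 m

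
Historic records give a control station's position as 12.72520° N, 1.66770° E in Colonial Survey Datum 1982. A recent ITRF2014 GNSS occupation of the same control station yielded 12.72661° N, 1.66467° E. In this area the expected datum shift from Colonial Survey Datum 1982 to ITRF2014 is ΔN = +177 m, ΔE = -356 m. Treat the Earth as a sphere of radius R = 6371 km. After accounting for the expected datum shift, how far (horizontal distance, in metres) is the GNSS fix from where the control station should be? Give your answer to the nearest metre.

34 m

Observed coordinate differences: Δφ = +0.00141°, Δλ = -0.00303°.
Converting to metres (1° lat = 111195 m, cos φ = 0.975438): observed ΔN = 156.8 m, observed ΔE = -328.6 m.
Subtracting the expected shift leaves a residual of 156.8 − (177) = -20.2 m north and -328.6 − (-356) = 27.4 m east.
Residual distance = √((-20.2)² + 27.4²) = 34.0 m.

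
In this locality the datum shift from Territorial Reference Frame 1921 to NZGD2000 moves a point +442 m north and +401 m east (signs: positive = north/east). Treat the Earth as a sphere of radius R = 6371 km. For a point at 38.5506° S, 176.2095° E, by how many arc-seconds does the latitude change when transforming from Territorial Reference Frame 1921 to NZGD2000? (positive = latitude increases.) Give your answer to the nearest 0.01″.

On a sphere of radius R, 1 rad of latitude = R, so Δφ = ΔN / R = 442.0 / 6371000 = 6.9377e-05 rad = 14.310″.

Δφ = 14.31″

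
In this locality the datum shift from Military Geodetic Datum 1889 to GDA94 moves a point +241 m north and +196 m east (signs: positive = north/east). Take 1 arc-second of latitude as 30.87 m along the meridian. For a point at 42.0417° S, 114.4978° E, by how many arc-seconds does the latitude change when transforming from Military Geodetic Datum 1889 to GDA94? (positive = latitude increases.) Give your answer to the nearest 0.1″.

Δφ = 7.8″

1″ of latitude = 30.87 m, so Δφ = 241.0 / 30.87 = 7.807″.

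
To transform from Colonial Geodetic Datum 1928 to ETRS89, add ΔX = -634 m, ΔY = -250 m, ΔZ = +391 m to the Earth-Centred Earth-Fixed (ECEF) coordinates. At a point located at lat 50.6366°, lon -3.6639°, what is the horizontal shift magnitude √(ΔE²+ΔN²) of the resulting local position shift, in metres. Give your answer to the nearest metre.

The local east axis at (φ, λ) is (−sin λ, cos λ, 0), so ΔE = −sin(-3.6639°)·(-634) + cos(-3.6639°)·(-250) = -290.00 m.
The local north axis is (−sin φ cos λ, −sin φ sin λ, cos φ), giving ΔN = 489.168 − 12.352 + 247.987 = 724.80 m.
Horizontal magnitude = √(ΔE² + ΔN²) = √((-290.00)² + 724.80²) = 780.67 m.

781 m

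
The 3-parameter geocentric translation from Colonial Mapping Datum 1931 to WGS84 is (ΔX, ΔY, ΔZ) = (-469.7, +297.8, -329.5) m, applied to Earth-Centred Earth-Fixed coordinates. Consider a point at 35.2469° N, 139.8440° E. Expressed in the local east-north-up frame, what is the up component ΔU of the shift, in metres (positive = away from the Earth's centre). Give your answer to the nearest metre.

ΔU = 260 m

At φ = 35.2469°, λ = 139.8440°: sin φ = 0.577101, cos φ = 0.816673, sin λ = 0.644871, cos λ = -0.764291.
ΔU = cos φ cos λ·ΔX + cos φ sin λ·ΔY + sin φ·ΔZ = (0.816673)(-0.764291)(-469.7) + (0.816673)(0.644871)(297.8) + (0.577101)(-329.5) = 259.86 m.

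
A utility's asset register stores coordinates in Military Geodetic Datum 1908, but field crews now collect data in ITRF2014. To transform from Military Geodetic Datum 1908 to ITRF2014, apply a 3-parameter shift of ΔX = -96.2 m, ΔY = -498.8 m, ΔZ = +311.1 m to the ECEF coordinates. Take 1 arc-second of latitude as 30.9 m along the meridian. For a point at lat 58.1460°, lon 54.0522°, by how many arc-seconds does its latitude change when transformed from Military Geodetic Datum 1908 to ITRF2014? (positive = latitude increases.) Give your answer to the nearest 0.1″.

Δφ = 18.0″

sin φ = 0.849396, cos φ = 0.527757, sin λ = 0.809552, cos λ = 0.587048.
North component: ΔN = −sin φ cos λ·ΔX − sin φ sin λ·ΔY + cos φ·ΔZ = −(0.849396)(0.587048)(-96.2) − (0.849396)(0.809552)(-498.8) + (0.527757)(311.1) = 555.14 m.
1° of latitude spans 3600 × 30.90 = 111240 m, so Δφ = 555.14 / 111240 × 3600 = 17.966″.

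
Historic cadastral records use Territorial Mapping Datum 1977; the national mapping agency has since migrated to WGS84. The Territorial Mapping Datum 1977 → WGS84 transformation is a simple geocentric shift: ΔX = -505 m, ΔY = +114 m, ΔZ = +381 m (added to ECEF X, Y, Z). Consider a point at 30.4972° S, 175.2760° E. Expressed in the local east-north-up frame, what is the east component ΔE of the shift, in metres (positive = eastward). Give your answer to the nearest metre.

ΔE = -72 m

At φ = -30.4972°, λ = 175.2760°: sin φ = -0.507496, cos φ = 0.861654, sin λ = 0.082356, cos λ = -0.996603.
ΔE = −sin λ·ΔX + cos λ·ΔY = −(0.082356)·(-505) + (-0.996603)·(114) = -72.02 m.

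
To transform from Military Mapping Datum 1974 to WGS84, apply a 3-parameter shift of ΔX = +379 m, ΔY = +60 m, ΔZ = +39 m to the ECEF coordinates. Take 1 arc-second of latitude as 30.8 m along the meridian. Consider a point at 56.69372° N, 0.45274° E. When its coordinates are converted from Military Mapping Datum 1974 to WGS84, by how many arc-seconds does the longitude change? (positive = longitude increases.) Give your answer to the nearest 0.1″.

sin φ = 0.835747, cos φ = 0.549114, sin λ = 0.007902, cos λ = 0.999969.
East component: ΔE = −sin λ·ΔX + cos λ·ΔY = −(0.007902)(379) + (0.999969)(60) = 57.00 m.
1° of latitude spans 3600 × 30.80 = 110880 m; at latitude φ, 1° of longitude spans that × cos φ = 60885.8 m, so Δλ = 57.00 / 60885.8 × 3600 = 3.370″.

Δλ = 3.4″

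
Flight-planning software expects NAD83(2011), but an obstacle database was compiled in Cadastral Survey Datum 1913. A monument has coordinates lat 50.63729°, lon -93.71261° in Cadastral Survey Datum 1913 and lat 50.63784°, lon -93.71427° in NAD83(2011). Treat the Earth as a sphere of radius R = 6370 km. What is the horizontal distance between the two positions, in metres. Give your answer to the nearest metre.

Δφ = 50.63784° − 50.63729° = +0.00055°; Δλ = -93.71427° − -93.71261° = -0.00166°.
1° along a meridian = πR/180 = 111177 m.
ΔN = Δφ × 111177 = 61.1 m; ΔE = Δλ × 111177 × cos(50.63729°) = -0.00166 × 111177 × 0.634227 = -117.0 m.
Distance = √(ΔE² + ΔN²) = √((-117.0)² + 61.1²) = 132.1 m.

132 m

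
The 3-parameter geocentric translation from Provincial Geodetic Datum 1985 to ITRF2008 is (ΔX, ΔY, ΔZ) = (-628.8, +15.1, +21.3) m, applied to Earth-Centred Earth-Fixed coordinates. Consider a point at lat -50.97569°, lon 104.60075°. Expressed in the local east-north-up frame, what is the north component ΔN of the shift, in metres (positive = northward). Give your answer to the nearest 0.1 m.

ΔN = 147.9 m

At φ = -50.97569°, λ = 104.60075°: sin φ = -0.776879, cos φ = 0.629650, sin λ = 0.967706, cos λ = -0.252082.
ΔN = −sin φ cos λ·ΔX − sin φ sin λ·ΔY + cos φ·ΔZ = −(-0.776879)(-0.252082)(-628.8) − (-0.776879)(0.967706)(15.1) + (0.629650)(21.3) = 147.91 m.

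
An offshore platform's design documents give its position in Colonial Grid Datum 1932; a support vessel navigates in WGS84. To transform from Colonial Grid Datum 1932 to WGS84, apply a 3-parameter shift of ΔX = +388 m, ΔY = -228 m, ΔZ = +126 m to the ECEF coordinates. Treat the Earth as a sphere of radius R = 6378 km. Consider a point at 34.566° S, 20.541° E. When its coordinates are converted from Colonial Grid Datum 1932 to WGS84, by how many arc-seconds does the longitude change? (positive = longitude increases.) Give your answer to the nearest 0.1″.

Δλ = -13.7″

sin φ = -0.567355, cos φ = 0.823473, sin λ = 0.350878, cos λ = 0.936421.
East component: ΔE = −sin λ·ΔX + cos λ·ΔY = −(0.350878)(388) + (0.936421)(-228) = -349.64 m.
1° of latitude spans πR/180 = 111317 m; at latitude φ, 1° of longitude spans that × cos φ = 91666.6 m, so Δλ = -349.64 / 91666.6 × 3600 = -13.731″.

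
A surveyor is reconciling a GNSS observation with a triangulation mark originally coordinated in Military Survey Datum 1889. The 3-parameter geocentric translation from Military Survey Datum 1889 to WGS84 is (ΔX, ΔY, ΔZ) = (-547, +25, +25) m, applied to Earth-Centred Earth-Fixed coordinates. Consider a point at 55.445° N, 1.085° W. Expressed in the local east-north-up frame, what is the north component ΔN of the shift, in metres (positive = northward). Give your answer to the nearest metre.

ΔN = 465 m

The local north axis is (−sin φ cos λ, −sin φ sin λ, cos φ), giving ΔN = 450.419 + 0.390 + 14.180 = 464.99 m.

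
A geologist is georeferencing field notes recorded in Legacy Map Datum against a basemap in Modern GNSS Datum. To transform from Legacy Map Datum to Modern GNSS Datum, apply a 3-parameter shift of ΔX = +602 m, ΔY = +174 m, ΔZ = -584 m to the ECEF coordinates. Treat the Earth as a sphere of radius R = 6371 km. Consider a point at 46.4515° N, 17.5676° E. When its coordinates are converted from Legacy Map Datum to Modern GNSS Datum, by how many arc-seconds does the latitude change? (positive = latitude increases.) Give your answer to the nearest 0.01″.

sin φ = 0.724791, cos φ = 0.688968, sin λ = 0.301831, cos λ = 0.953362.
North component: ΔN = −sin φ cos λ·ΔX − sin φ sin λ·ΔY + cos φ·ΔZ = −(0.724791)(0.953362)(602) − (0.724791)(0.301831)(174) + (0.688968)(-584) = -856.40 m.
1° of latitude spans πR/180 = 111195 m, so Δφ = -856.40 / 111195 × 3600 = -27.726″.

Δφ = -27.73″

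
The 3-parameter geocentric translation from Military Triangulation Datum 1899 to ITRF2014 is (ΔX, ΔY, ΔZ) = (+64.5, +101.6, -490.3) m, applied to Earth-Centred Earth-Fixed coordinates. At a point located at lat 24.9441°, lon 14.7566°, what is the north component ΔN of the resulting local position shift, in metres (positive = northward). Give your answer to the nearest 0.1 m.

ΔN = -481.8 m

At φ = 24.9441°, λ = 14.7566°: sin φ = 0.421734, cos φ = 0.906720, sin λ = 0.254713, cos λ = 0.967017.
ΔN = −sin φ cos λ·ΔX − sin φ sin λ·ΔY + cos φ·ΔZ = −(0.421734)(0.967017)(64.5) − (0.421734)(0.254713)(101.6) + (0.906720)(-490.3) = -481.78 m.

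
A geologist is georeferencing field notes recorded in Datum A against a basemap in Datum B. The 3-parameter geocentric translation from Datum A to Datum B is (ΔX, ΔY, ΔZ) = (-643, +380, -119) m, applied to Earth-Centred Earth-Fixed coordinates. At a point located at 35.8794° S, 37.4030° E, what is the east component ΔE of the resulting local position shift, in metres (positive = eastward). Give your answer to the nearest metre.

At φ = -35.8794°, λ = 37.4030°: sin φ = -0.586081, cos φ = 0.810252, sin λ = 0.607417, cos λ = 0.794383.
ΔE = −sin λ·ΔX + cos λ·ΔY = −(0.607417)·(-643) + (0.794383)·(380) = 692.43 m.

ΔE = 692 m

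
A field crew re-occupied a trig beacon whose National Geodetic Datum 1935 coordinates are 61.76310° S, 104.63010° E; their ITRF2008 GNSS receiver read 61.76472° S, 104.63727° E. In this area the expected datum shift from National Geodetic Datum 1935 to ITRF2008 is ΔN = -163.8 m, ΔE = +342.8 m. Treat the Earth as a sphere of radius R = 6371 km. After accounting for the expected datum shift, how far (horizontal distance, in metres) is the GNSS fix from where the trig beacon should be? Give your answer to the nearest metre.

38 m

Observed coordinate differences: Δφ = -0.00162°, Δλ = +0.00717°.
Converting to metres (1° lat = 111195 m, cos φ = 0.473118): observed ΔN = -180.1 m, observed ΔE = 377.2 m.
Subtracting the expected shift leaves a residual of -180.1 − (-163.8) = -16.3 m north and 377.2 − (342.8) = 34.4 m east.
Residual distance = √((-16.3)² + 34.4²) = 38.1 m.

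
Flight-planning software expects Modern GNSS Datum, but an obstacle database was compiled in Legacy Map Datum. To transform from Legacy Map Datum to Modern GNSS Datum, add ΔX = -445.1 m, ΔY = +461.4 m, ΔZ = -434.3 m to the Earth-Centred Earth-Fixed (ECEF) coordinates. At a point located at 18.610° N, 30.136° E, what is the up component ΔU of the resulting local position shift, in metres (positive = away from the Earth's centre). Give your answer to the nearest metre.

ΔU = -284 m

At φ = 18.610°, λ = 30.136°: sin φ = 0.319125, cos φ = 0.947713, sin λ = 0.502054, cos λ = 0.864836.
ΔU = cos φ cos λ·ΔX + cos φ sin λ·ΔY + sin φ·ΔZ = (0.947713)(0.864836)(-445.1) + (0.947713)(0.502054)(461.4) + (0.319125)(-434.3) = -283.87 m.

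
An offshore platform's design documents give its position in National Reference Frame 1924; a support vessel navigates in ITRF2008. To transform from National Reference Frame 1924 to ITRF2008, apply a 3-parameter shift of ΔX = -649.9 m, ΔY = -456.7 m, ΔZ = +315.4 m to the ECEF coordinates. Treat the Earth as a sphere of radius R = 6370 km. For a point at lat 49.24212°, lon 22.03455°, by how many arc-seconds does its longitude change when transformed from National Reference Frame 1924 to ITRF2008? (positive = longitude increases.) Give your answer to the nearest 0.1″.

Δλ = -8.9″

sin φ = 0.757475, cos φ = 0.652864, sin λ = 0.375166, cos λ = 0.926958.
East component: ΔE = −sin λ·ΔX + cos λ·ΔY = −(0.375166)(-649.9) + (0.926958)(-456.7) = -179.52 m.
1° of latitude spans πR/180 = 111177 m; at latitude φ, 1° of longitude spans that × cos φ = 72583.8 m, so Δλ = -179.52 / 72583.8 × 3600 = -8.904″.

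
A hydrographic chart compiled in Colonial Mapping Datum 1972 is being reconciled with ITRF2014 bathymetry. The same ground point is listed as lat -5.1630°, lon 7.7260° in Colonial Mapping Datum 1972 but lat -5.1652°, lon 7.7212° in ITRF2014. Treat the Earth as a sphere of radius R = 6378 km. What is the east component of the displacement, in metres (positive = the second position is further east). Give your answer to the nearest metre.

Δφ = -5.1652° − -5.1630° = -0.0022°; Δλ = 7.7212° − 7.7260° = -0.0048°.
1° along a meridian = πR/180 = 111317 m.
ΔN = Δφ × 111317 = -244.9 m; ΔE = Δλ × 111317 × cos(-5.1630°) = -0.0048 × 111317 × 0.995943 = -532.2 m.

ΔE = -532 m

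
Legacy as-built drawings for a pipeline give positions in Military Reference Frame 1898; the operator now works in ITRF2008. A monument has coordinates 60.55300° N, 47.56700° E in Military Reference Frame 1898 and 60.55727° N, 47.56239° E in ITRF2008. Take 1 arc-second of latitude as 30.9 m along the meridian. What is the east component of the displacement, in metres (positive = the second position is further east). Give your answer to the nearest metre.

ΔE = -252 m

Δφ = 60.55727° − 60.55300° = +0.00427°; Δλ = 47.56239° − 47.56700° = -0.00461°.
1° of latitude = 3600 × 30.90 = 111240 m.
ΔN = Δφ × 111240 = 475.0 m; ΔE = Δλ × 111240 × cos(60.55300°) = -0.00461 × 111240 × 0.491618 = -252.1 m.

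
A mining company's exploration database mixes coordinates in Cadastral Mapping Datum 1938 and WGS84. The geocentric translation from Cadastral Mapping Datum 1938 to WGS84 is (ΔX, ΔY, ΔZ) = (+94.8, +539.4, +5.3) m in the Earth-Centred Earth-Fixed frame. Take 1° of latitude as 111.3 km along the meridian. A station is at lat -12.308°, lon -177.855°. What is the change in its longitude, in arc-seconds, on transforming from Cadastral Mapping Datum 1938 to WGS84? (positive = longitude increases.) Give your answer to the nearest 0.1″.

sin φ = -0.213167, cos φ = 0.977016, sin λ = -0.037429, cos λ = -0.999299.
East component: ΔE = −sin λ·ΔX + cos λ·ΔY = −(-0.037429)(94.8) + (-0.999299)(539.4) = -535.47 m.
1° of latitude spans 111300 m; at latitude φ, 1° of longitude spans that × cos φ = 108741.9 m, so Δλ = -535.47 / 108741.9 × 3600 = -17.727″.

Δλ = -17.7″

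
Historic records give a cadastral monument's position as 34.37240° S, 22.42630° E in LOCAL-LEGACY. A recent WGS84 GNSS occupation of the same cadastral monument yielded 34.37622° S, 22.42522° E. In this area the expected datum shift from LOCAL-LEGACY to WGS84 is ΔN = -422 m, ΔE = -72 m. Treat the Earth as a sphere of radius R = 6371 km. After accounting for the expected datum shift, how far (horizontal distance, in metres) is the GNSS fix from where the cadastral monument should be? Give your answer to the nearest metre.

Observed coordinate differences: Δφ = -0.00382°, Δλ = -0.00108°.
Converting to metres (1° lat = 111195 m, cos φ = 0.825386): observed ΔN = -424.8 m, observed ΔE = -99.1 m.
Subtracting the expected shift leaves a residual of -424.8 − (-422) = -2.8 m north and -99.1 − (-72) = -27.1 m east.
Residual distance = √((-2.8)² + (-27.1)²) = 27.3 m.

27 m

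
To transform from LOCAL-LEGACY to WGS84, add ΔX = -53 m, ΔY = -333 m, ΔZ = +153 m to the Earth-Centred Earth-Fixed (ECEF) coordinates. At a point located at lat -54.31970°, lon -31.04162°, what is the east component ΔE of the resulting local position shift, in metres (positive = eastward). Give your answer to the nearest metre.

The local east axis at (φ, λ) is (−sin λ, cos λ, 0), so ΔE = −sin(-31.04162°)·(-53) + cos(-31.04162°)·(-333) = -312.64 m.

ΔE = -313 m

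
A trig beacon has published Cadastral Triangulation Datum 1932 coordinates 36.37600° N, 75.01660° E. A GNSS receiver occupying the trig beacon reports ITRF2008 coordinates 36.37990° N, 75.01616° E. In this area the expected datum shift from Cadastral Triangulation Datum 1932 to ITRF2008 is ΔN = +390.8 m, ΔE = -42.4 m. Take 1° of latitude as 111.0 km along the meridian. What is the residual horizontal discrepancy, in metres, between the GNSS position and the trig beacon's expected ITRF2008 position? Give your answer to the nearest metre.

42 m

Observed coordinate differences: Δφ = +0.00390°, Δλ = -0.00044°.
Converting to metres (1° lat = 111000 m, cos φ = 0.805142): observed ΔN = 432.9 m, observed ΔE = -39.3 m.
Subtracting the expected shift leaves a residual of 432.9 − (390.8) = 42.1 m north and -39.3 − (-42.4) = 3.1 m east.
Residual distance = √(42.1² + 3.1²) = 42.2 m.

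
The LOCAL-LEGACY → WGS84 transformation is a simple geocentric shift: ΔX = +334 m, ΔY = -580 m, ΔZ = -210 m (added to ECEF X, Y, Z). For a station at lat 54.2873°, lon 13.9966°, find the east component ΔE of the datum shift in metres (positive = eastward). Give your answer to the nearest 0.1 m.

ΔE = -643.6 m

The local east axis at (φ, λ) is (−sin λ, cos λ, 0), so ΔE = −sin(13.9966°)·334 + cos(13.9966°)·(-580) = -643.56 m.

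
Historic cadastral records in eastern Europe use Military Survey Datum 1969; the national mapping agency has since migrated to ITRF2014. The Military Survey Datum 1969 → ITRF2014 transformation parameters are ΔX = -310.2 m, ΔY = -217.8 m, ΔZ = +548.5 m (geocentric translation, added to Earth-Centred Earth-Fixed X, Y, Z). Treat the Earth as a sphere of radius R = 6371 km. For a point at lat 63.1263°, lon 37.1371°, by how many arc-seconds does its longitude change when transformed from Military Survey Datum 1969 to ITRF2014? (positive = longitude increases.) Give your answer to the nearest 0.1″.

Δλ = 1.0″

sin φ = 0.892005, cos φ = 0.452025, sin λ = 0.603724, cos λ = 0.797193.
East component: ΔE = −sin λ·ΔX + cos λ·ΔY = −(0.603724)(-310.2) + (0.797193)(-217.8) = 13.65 m.
1° of latitude spans πR/180 = 111195 m; at latitude φ, 1° of longitude spans that × cos φ = 50262.9 m, so Δλ = 13.65 / 50262.9 × 3600 = 0.977″.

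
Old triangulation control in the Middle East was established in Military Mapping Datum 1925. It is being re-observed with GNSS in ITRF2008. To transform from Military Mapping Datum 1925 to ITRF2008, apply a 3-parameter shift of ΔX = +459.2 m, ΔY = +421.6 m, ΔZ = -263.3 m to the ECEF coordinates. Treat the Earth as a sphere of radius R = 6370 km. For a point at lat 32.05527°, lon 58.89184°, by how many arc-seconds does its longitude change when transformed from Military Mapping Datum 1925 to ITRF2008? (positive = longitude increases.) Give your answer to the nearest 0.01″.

Δλ = -6.70″

sin φ = 0.530737, cos φ = 0.847537, sin λ = 0.856194, cos λ = 0.516655.
East component: ΔE = −sin λ·ΔX + cos λ·ΔY = −(0.856194)(459.2) + (0.516655)(421.6) = -175.34 m.
1° of latitude spans πR/180 = 111177 m; at latitude φ, 1° of longitude spans that × cos φ = 94227.0 m, so Δλ = -175.34 / 94227.0 × 3600 = -6.699″.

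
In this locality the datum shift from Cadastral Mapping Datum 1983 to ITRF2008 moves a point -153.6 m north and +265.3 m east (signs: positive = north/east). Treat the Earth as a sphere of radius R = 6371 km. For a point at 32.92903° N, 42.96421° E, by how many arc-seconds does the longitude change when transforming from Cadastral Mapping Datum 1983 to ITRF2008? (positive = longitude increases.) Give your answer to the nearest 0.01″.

At latitude 32.92903°, cos φ = 0.839345.
One radian of longitude at latitude φ spans R cos φ, so Δλ = ΔE / (R cos φ) = 265.3 / (6371000 × 0.839345) = 4.9612e-05 rad = 10.233″.

Δλ = 10.23″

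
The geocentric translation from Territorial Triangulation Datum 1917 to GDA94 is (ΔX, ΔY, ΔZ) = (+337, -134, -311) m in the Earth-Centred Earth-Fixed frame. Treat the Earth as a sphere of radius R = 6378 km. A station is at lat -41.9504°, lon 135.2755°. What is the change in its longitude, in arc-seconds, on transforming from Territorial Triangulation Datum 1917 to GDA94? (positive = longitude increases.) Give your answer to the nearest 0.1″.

Δλ = -6.2″

sin φ = -0.668487, cos φ = 0.743724, sin λ = 0.703699, cos λ = -0.710499.
East component: ΔE = −sin λ·ΔX + cos λ·ΔY = −(0.703699)(337) + (-0.710499)(-134) = -141.94 m.
1° of latitude spans πR/180 = 111317 m; at latitude φ, 1° of longitude spans that × cos φ = 82789.2 m, so Δλ = -141.94 / 82789.2 × 3600 = -6.172″.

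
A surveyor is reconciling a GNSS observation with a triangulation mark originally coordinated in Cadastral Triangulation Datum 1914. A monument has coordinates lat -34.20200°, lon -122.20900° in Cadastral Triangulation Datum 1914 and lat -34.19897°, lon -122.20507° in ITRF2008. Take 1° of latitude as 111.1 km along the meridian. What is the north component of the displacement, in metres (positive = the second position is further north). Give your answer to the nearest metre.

ΔN = 337 m

Δφ = -34.19897° − -34.20200° = +0.00303°; Δλ = -122.20507° − -122.20900° = +0.00393°.
ΔN = Δφ × 111100 = 336.6 m; ΔE = Δλ × 111100 × cos(-34.20200°) = +0.00393 × 111100 × 0.827061 = 361.1 m.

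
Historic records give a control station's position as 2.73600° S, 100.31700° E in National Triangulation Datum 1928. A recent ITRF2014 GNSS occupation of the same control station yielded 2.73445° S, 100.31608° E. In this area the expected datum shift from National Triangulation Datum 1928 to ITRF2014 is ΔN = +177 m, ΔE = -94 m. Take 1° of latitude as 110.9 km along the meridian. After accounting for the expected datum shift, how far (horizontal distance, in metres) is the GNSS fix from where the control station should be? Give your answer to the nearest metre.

9 m

Observed coordinate differences: Δφ = +0.00155°, Δλ = -0.00092°.
Converting to metres (1° lat = 110900 m, cos φ = 0.998860): observed ΔN = 171.9 m, observed ΔE = -101.9 m.
Subtracting the expected shift leaves a residual of 171.9 − (177) = -5.1 m north and -101.9 − (-94) = -7.9 m east.
Residual distance = √((-5.1)² + (-7.9)²) = 9.4 m.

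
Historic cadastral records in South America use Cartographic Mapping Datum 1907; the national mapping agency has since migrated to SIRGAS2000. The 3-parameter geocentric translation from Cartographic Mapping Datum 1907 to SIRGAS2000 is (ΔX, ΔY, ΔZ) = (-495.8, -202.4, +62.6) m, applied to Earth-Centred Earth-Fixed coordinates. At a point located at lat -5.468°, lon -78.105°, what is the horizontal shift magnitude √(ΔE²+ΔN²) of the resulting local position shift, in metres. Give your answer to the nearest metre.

The local east axis at (φ, λ) is (−sin λ, cos λ, 0), so ΔE = −sin(-78.105°)·(-495.8) + cos(-78.105°)·(-202.4) = -526.87 m.
The local north axis is (−sin φ cos λ, −sin φ sin λ, cos φ), giving ΔN = -9.738 + 18.873 + 62.315 = 71.45 m.
Horizontal magnitude = √(ΔE² + ΔN²) = √((-526.87)² + 71.45²) = 531.69 m.

532 m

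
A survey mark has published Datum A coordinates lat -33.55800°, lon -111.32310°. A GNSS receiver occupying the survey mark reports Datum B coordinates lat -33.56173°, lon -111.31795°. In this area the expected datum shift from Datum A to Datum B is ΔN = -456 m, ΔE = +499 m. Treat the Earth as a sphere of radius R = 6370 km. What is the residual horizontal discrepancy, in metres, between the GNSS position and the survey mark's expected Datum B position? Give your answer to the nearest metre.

Observed coordinate differences: Δφ = -0.00373°, Δλ = +0.00515°.
Converting to metres (1° lat = 111177 m, cos φ = 0.833327): observed ΔN = -414.7 m, observed ΔE = 477.1 m.
Subtracting the expected shift leaves a residual of -414.7 − (-456) = 41.3 m north and 477.1 − (499) = -21.9 m east.
Residual distance = √(41.3² + (-21.9)²) = 46.7 m.

47 m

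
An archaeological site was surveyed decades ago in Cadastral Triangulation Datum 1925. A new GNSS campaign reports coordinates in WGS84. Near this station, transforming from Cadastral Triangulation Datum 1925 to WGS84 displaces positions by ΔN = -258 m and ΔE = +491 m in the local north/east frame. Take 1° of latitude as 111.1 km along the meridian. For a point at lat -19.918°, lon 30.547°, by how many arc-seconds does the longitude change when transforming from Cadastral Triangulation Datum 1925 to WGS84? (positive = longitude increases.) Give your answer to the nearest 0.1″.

At latitude -19.918°, cos φ = 0.940181.
1° of longitude at this latitude = 111.1 × cos φ = 104.45 km, so Δλ = 491.0 / 104454.1 = 0.0047006° = 16.922″.

Δλ = 16.9″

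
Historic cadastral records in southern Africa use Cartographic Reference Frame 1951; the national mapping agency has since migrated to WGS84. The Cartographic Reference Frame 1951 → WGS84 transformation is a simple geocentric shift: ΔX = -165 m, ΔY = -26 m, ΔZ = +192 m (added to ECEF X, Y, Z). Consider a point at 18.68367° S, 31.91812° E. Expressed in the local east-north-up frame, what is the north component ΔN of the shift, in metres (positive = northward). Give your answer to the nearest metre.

At φ = -18.68367°, λ = 31.91812°: sin φ = -0.320343, cos φ = 0.947302, sin λ = 0.528707, cos λ = 0.848805.
ΔN = −sin φ cos λ·ΔX − sin φ sin λ·ΔY + cos φ·ΔZ = −(-0.320343)(0.848805)(-165) − (-0.320343)(0.528707)(-26) + (0.947302)(192) = 132.61 m.

ΔN = 133 m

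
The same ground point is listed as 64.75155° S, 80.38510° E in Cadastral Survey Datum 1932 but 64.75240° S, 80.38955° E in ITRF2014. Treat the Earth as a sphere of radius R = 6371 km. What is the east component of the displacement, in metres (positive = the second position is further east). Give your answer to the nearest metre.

ΔE = 211 m

Δφ = -64.75240° − -64.75155° = -0.00085°; Δλ = 80.38955° − 80.38510° = +0.00445°.
1° along a meridian = πR/180 = 111195 m.
ΔN = Δφ × 111195 = -94.5 m; ΔE = Δλ × 111195 × cos(-64.75155°) = +0.00445 × 111195 × 0.426544 = 211.1 m.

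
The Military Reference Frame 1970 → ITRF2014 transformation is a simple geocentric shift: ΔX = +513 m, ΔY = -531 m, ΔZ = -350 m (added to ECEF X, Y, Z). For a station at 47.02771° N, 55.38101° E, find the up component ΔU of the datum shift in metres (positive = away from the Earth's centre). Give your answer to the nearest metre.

The local up (radial) axis is (cos φ cos λ, cos φ sin λ, sin φ), giving ΔU = 198.661 − 297.869 − 256.089 = -355.30 m.

ΔU = -355 m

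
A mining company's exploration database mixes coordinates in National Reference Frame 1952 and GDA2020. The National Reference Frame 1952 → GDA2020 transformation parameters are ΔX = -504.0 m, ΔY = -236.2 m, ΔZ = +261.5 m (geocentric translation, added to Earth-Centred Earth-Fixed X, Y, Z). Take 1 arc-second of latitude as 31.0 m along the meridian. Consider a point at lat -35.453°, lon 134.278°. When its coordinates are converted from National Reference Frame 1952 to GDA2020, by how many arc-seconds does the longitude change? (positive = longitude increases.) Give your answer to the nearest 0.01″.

Δλ = 20.82″

sin φ = -0.580035, cos φ = 0.814592, sin λ = 0.715961, cos λ = -0.698140.
East component: ΔE = −sin λ·ΔX + cos λ·ΔY = −(0.715961)(-504.0) + (-0.698140)(-236.2) = 525.75 m.
1° of latitude spans 3600 × 31.00 = 111600 m; at latitude φ, 1° of longitude spans that × cos φ = 90908.4 m, so Δλ = 525.75 / 90908.4 × 3600 = 20.820″.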